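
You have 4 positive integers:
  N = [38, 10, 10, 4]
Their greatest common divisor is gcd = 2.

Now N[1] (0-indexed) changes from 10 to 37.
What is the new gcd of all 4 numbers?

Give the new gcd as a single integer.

Numbers: [38, 10, 10, 4], gcd = 2
Change: index 1, 10 -> 37
gcd of the OTHER numbers (without index 1): gcd([38, 10, 4]) = 2
New gcd = gcd(g_others, new_val) = gcd(2, 37) = 1

Answer: 1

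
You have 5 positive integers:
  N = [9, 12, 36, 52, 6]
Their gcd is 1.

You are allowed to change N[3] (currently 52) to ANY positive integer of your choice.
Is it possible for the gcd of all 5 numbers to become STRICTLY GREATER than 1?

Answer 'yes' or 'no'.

Current gcd = 1
gcd of all OTHER numbers (without N[3]=52): gcd([9, 12, 36, 6]) = 3
The new gcd after any change is gcd(3, new_value).
This can be at most 3.
Since 3 > old gcd 1, the gcd CAN increase (e.g., set N[3] = 3).

Answer: yes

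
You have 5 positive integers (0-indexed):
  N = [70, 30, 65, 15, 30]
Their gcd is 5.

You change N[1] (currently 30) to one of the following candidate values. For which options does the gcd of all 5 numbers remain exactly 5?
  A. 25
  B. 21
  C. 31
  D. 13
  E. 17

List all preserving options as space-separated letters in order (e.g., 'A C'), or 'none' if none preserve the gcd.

Answer: A

Derivation:
Old gcd = 5; gcd of others (without N[1]) = 5
New gcd for candidate v: gcd(5, v). Preserves old gcd iff gcd(5, v) = 5.
  Option A: v=25, gcd(5,25)=5 -> preserves
  Option B: v=21, gcd(5,21)=1 -> changes
  Option C: v=31, gcd(5,31)=1 -> changes
  Option D: v=13, gcd(5,13)=1 -> changes
  Option E: v=17, gcd(5,17)=1 -> changes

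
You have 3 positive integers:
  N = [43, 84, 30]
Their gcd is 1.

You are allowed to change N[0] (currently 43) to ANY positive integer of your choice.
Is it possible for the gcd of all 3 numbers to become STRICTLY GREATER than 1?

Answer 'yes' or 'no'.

Current gcd = 1
gcd of all OTHER numbers (without N[0]=43): gcd([84, 30]) = 6
The new gcd after any change is gcd(6, new_value).
This can be at most 6.
Since 6 > old gcd 1, the gcd CAN increase (e.g., set N[0] = 6).

Answer: yes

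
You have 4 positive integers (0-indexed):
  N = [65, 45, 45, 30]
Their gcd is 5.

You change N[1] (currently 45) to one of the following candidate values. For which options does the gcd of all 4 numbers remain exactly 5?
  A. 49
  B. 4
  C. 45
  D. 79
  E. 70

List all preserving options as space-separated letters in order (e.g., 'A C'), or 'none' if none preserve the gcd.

Answer: C E

Derivation:
Old gcd = 5; gcd of others (without N[1]) = 5
New gcd for candidate v: gcd(5, v). Preserves old gcd iff gcd(5, v) = 5.
  Option A: v=49, gcd(5,49)=1 -> changes
  Option B: v=4, gcd(5,4)=1 -> changes
  Option C: v=45, gcd(5,45)=5 -> preserves
  Option D: v=79, gcd(5,79)=1 -> changes
  Option E: v=70, gcd(5,70)=5 -> preserves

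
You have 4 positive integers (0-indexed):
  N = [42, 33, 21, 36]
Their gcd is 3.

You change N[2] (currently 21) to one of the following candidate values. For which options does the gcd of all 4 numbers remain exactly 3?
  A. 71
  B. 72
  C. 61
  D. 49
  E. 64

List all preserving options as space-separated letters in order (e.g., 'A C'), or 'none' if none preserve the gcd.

Old gcd = 3; gcd of others (without N[2]) = 3
New gcd for candidate v: gcd(3, v). Preserves old gcd iff gcd(3, v) = 3.
  Option A: v=71, gcd(3,71)=1 -> changes
  Option B: v=72, gcd(3,72)=3 -> preserves
  Option C: v=61, gcd(3,61)=1 -> changes
  Option D: v=49, gcd(3,49)=1 -> changes
  Option E: v=64, gcd(3,64)=1 -> changes

Answer: B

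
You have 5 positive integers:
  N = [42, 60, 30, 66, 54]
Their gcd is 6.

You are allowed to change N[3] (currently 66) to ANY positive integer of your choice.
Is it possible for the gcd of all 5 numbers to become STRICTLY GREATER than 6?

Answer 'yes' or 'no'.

Answer: no

Derivation:
Current gcd = 6
gcd of all OTHER numbers (without N[3]=66): gcd([42, 60, 30, 54]) = 6
The new gcd after any change is gcd(6, new_value).
This can be at most 6.
Since 6 = old gcd 6, the gcd can only stay the same or decrease.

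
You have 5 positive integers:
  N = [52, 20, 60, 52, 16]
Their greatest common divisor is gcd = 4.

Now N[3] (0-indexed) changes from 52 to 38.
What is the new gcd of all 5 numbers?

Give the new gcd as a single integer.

Numbers: [52, 20, 60, 52, 16], gcd = 4
Change: index 3, 52 -> 38
gcd of the OTHER numbers (without index 3): gcd([52, 20, 60, 16]) = 4
New gcd = gcd(g_others, new_val) = gcd(4, 38) = 2

Answer: 2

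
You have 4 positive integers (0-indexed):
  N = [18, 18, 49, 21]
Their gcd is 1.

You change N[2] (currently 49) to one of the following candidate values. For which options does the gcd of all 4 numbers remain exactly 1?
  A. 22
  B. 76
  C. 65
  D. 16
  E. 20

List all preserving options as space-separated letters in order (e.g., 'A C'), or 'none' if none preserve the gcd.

Old gcd = 1; gcd of others (without N[2]) = 3
New gcd for candidate v: gcd(3, v). Preserves old gcd iff gcd(3, v) = 1.
  Option A: v=22, gcd(3,22)=1 -> preserves
  Option B: v=76, gcd(3,76)=1 -> preserves
  Option C: v=65, gcd(3,65)=1 -> preserves
  Option D: v=16, gcd(3,16)=1 -> preserves
  Option E: v=20, gcd(3,20)=1 -> preserves

Answer: A B C D E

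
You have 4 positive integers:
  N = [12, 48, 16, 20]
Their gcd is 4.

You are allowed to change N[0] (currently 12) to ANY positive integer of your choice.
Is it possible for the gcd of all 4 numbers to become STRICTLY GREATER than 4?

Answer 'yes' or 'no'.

Answer: no

Derivation:
Current gcd = 4
gcd of all OTHER numbers (without N[0]=12): gcd([48, 16, 20]) = 4
The new gcd after any change is gcd(4, new_value).
This can be at most 4.
Since 4 = old gcd 4, the gcd can only stay the same or decrease.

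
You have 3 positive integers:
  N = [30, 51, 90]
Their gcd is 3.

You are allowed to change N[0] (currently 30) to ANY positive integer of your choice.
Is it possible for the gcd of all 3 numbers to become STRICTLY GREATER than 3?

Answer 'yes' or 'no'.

Answer: no

Derivation:
Current gcd = 3
gcd of all OTHER numbers (without N[0]=30): gcd([51, 90]) = 3
The new gcd after any change is gcd(3, new_value).
This can be at most 3.
Since 3 = old gcd 3, the gcd can only stay the same or decrease.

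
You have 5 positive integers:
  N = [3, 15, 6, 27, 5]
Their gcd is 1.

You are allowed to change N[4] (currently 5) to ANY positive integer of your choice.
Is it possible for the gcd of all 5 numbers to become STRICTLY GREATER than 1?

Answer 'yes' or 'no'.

Answer: yes

Derivation:
Current gcd = 1
gcd of all OTHER numbers (without N[4]=5): gcd([3, 15, 6, 27]) = 3
The new gcd after any change is gcd(3, new_value).
This can be at most 3.
Since 3 > old gcd 1, the gcd CAN increase (e.g., set N[4] = 3).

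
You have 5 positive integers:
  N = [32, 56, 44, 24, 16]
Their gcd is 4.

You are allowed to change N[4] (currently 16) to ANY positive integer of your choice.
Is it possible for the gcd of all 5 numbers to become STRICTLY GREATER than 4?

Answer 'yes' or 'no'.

Answer: no

Derivation:
Current gcd = 4
gcd of all OTHER numbers (without N[4]=16): gcd([32, 56, 44, 24]) = 4
The new gcd after any change is gcd(4, new_value).
This can be at most 4.
Since 4 = old gcd 4, the gcd can only stay the same or decrease.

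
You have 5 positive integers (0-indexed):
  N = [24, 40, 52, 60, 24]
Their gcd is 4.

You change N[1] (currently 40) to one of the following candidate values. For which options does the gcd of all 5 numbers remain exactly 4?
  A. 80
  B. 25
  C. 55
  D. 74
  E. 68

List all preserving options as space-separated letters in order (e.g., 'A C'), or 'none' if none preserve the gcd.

Old gcd = 4; gcd of others (without N[1]) = 4
New gcd for candidate v: gcd(4, v). Preserves old gcd iff gcd(4, v) = 4.
  Option A: v=80, gcd(4,80)=4 -> preserves
  Option B: v=25, gcd(4,25)=1 -> changes
  Option C: v=55, gcd(4,55)=1 -> changes
  Option D: v=74, gcd(4,74)=2 -> changes
  Option E: v=68, gcd(4,68)=4 -> preserves

Answer: A E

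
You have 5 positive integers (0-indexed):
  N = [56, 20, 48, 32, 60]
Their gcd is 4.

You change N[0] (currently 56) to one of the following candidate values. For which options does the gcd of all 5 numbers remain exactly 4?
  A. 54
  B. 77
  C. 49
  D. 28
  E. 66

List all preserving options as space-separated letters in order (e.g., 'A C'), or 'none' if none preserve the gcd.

Old gcd = 4; gcd of others (without N[0]) = 4
New gcd for candidate v: gcd(4, v). Preserves old gcd iff gcd(4, v) = 4.
  Option A: v=54, gcd(4,54)=2 -> changes
  Option B: v=77, gcd(4,77)=1 -> changes
  Option C: v=49, gcd(4,49)=1 -> changes
  Option D: v=28, gcd(4,28)=4 -> preserves
  Option E: v=66, gcd(4,66)=2 -> changes

Answer: D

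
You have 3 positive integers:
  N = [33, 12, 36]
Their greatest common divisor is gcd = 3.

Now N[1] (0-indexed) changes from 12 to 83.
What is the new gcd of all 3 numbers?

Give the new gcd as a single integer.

Answer: 1

Derivation:
Numbers: [33, 12, 36], gcd = 3
Change: index 1, 12 -> 83
gcd of the OTHER numbers (without index 1): gcd([33, 36]) = 3
New gcd = gcd(g_others, new_val) = gcd(3, 83) = 1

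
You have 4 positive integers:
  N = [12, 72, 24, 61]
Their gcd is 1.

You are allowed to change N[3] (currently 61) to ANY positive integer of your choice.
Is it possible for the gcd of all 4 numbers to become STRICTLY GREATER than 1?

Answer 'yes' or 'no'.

Answer: yes

Derivation:
Current gcd = 1
gcd of all OTHER numbers (without N[3]=61): gcd([12, 72, 24]) = 12
The new gcd after any change is gcd(12, new_value).
This can be at most 12.
Since 12 > old gcd 1, the gcd CAN increase (e.g., set N[3] = 12).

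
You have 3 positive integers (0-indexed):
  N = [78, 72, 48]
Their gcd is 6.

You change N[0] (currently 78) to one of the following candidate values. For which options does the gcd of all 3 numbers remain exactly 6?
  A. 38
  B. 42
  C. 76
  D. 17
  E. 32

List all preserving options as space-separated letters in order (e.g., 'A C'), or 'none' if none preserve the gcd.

Answer: B

Derivation:
Old gcd = 6; gcd of others (without N[0]) = 24
New gcd for candidate v: gcd(24, v). Preserves old gcd iff gcd(24, v) = 6.
  Option A: v=38, gcd(24,38)=2 -> changes
  Option B: v=42, gcd(24,42)=6 -> preserves
  Option C: v=76, gcd(24,76)=4 -> changes
  Option D: v=17, gcd(24,17)=1 -> changes
  Option E: v=32, gcd(24,32)=8 -> changes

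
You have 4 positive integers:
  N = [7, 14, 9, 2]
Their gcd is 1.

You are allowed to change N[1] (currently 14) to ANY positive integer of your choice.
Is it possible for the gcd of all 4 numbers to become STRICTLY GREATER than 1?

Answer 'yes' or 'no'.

Current gcd = 1
gcd of all OTHER numbers (without N[1]=14): gcd([7, 9, 2]) = 1
The new gcd after any change is gcd(1, new_value).
This can be at most 1.
Since 1 = old gcd 1, the gcd can only stay the same or decrease.

Answer: no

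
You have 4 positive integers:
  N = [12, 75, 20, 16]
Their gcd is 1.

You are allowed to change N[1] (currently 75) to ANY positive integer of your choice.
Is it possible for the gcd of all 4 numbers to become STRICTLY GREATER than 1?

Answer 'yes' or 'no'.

Answer: yes

Derivation:
Current gcd = 1
gcd of all OTHER numbers (without N[1]=75): gcd([12, 20, 16]) = 4
The new gcd after any change is gcd(4, new_value).
This can be at most 4.
Since 4 > old gcd 1, the gcd CAN increase (e.g., set N[1] = 4).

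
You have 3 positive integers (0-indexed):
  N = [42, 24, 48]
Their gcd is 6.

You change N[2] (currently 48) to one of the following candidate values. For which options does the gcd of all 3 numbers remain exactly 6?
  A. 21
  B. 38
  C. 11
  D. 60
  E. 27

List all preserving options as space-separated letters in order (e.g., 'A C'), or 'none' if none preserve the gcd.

Old gcd = 6; gcd of others (without N[2]) = 6
New gcd for candidate v: gcd(6, v). Preserves old gcd iff gcd(6, v) = 6.
  Option A: v=21, gcd(6,21)=3 -> changes
  Option B: v=38, gcd(6,38)=2 -> changes
  Option C: v=11, gcd(6,11)=1 -> changes
  Option D: v=60, gcd(6,60)=6 -> preserves
  Option E: v=27, gcd(6,27)=3 -> changes

Answer: D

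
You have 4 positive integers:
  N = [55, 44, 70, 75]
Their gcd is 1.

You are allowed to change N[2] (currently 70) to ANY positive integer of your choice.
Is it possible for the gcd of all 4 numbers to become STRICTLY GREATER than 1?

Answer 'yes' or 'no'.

Answer: no

Derivation:
Current gcd = 1
gcd of all OTHER numbers (without N[2]=70): gcd([55, 44, 75]) = 1
The new gcd after any change is gcd(1, new_value).
This can be at most 1.
Since 1 = old gcd 1, the gcd can only stay the same or decrease.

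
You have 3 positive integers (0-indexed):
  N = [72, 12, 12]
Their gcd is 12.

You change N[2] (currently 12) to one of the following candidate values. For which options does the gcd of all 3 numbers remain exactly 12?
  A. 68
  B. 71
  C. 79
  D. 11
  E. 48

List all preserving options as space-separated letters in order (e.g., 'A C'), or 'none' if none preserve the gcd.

Answer: E

Derivation:
Old gcd = 12; gcd of others (without N[2]) = 12
New gcd for candidate v: gcd(12, v). Preserves old gcd iff gcd(12, v) = 12.
  Option A: v=68, gcd(12,68)=4 -> changes
  Option B: v=71, gcd(12,71)=1 -> changes
  Option C: v=79, gcd(12,79)=1 -> changes
  Option D: v=11, gcd(12,11)=1 -> changes
  Option E: v=48, gcd(12,48)=12 -> preserves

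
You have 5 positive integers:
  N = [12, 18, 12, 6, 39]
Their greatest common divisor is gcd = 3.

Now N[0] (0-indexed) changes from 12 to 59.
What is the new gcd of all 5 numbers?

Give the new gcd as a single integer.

Numbers: [12, 18, 12, 6, 39], gcd = 3
Change: index 0, 12 -> 59
gcd of the OTHER numbers (without index 0): gcd([18, 12, 6, 39]) = 3
New gcd = gcd(g_others, new_val) = gcd(3, 59) = 1

Answer: 1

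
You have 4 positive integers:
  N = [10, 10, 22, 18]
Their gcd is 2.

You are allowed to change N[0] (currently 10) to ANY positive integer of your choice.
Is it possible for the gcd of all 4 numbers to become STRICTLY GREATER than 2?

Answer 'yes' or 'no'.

Answer: no

Derivation:
Current gcd = 2
gcd of all OTHER numbers (without N[0]=10): gcd([10, 22, 18]) = 2
The new gcd after any change is gcd(2, new_value).
This can be at most 2.
Since 2 = old gcd 2, the gcd can only stay the same or decrease.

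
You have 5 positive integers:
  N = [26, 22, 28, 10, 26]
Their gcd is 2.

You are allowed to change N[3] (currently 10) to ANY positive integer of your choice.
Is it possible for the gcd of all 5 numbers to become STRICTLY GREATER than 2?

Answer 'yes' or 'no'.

Answer: no

Derivation:
Current gcd = 2
gcd of all OTHER numbers (without N[3]=10): gcd([26, 22, 28, 26]) = 2
The new gcd after any change is gcd(2, new_value).
This can be at most 2.
Since 2 = old gcd 2, the gcd can only stay the same or decrease.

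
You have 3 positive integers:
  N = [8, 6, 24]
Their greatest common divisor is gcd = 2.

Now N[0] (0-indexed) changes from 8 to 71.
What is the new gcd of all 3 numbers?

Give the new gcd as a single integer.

Numbers: [8, 6, 24], gcd = 2
Change: index 0, 8 -> 71
gcd of the OTHER numbers (without index 0): gcd([6, 24]) = 6
New gcd = gcd(g_others, new_val) = gcd(6, 71) = 1

Answer: 1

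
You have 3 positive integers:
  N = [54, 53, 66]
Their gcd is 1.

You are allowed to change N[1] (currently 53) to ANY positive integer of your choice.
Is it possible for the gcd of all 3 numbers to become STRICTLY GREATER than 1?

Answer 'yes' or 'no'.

Answer: yes

Derivation:
Current gcd = 1
gcd of all OTHER numbers (without N[1]=53): gcd([54, 66]) = 6
The new gcd after any change is gcd(6, new_value).
This can be at most 6.
Since 6 > old gcd 1, the gcd CAN increase (e.g., set N[1] = 6).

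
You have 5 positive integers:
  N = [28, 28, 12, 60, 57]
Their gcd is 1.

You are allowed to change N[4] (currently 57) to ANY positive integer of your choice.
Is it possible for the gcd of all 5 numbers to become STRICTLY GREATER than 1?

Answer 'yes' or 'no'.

Answer: yes

Derivation:
Current gcd = 1
gcd of all OTHER numbers (without N[4]=57): gcd([28, 28, 12, 60]) = 4
The new gcd after any change is gcd(4, new_value).
This can be at most 4.
Since 4 > old gcd 1, the gcd CAN increase (e.g., set N[4] = 4).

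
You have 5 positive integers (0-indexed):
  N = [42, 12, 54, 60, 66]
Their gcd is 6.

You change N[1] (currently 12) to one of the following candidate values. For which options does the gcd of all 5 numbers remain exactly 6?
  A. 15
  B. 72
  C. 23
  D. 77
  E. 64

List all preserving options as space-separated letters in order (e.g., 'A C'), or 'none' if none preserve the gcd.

Answer: B

Derivation:
Old gcd = 6; gcd of others (without N[1]) = 6
New gcd for candidate v: gcd(6, v). Preserves old gcd iff gcd(6, v) = 6.
  Option A: v=15, gcd(6,15)=3 -> changes
  Option B: v=72, gcd(6,72)=6 -> preserves
  Option C: v=23, gcd(6,23)=1 -> changes
  Option D: v=77, gcd(6,77)=1 -> changes
  Option E: v=64, gcd(6,64)=2 -> changes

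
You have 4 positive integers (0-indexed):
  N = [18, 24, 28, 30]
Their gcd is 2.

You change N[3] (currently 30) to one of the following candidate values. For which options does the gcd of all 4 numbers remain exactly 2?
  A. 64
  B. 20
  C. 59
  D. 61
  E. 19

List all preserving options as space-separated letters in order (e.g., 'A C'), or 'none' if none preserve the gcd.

Answer: A B

Derivation:
Old gcd = 2; gcd of others (without N[3]) = 2
New gcd for candidate v: gcd(2, v). Preserves old gcd iff gcd(2, v) = 2.
  Option A: v=64, gcd(2,64)=2 -> preserves
  Option B: v=20, gcd(2,20)=2 -> preserves
  Option C: v=59, gcd(2,59)=1 -> changes
  Option D: v=61, gcd(2,61)=1 -> changes
  Option E: v=19, gcd(2,19)=1 -> changes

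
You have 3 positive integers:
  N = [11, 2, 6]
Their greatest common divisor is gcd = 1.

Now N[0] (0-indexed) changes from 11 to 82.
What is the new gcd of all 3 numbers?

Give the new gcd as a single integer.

Answer: 2

Derivation:
Numbers: [11, 2, 6], gcd = 1
Change: index 0, 11 -> 82
gcd of the OTHER numbers (without index 0): gcd([2, 6]) = 2
New gcd = gcd(g_others, new_val) = gcd(2, 82) = 2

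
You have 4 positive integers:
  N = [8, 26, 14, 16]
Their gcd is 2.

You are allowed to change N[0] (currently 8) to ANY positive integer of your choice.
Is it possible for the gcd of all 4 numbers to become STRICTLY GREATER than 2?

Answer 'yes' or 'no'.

Answer: no

Derivation:
Current gcd = 2
gcd of all OTHER numbers (without N[0]=8): gcd([26, 14, 16]) = 2
The new gcd after any change is gcd(2, new_value).
This can be at most 2.
Since 2 = old gcd 2, the gcd can only stay the same or decrease.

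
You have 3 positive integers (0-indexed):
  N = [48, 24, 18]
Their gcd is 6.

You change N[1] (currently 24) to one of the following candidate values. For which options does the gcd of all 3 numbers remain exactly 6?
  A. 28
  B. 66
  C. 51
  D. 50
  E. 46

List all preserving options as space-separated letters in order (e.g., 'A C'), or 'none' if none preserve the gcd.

Answer: B

Derivation:
Old gcd = 6; gcd of others (without N[1]) = 6
New gcd for candidate v: gcd(6, v). Preserves old gcd iff gcd(6, v) = 6.
  Option A: v=28, gcd(6,28)=2 -> changes
  Option B: v=66, gcd(6,66)=6 -> preserves
  Option C: v=51, gcd(6,51)=3 -> changes
  Option D: v=50, gcd(6,50)=2 -> changes
  Option E: v=46, gcd(6,46)=2 -> changes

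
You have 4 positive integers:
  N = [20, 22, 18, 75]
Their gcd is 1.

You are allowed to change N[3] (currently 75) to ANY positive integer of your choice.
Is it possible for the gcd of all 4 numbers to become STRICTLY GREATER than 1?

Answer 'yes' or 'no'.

Answer: yes

Derivation:
Current gcd = 1
gcd of all OTHER numbers (without N[3]=75): gcd([20, 22, 18]) = 2
The new gcd after any change is gcd(2, new_value).
This can be at most 2.
Since 2 > old gcd 1, the gcd CAN increase (e.g., set N[3] = 2).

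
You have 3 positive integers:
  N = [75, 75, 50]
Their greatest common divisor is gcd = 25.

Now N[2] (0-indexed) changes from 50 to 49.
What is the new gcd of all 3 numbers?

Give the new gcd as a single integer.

Answer: 1

Derivation:
Numbers: [75, 75, 50], gcd = 25
Change: index 2, 50 -> 49
gcd of the OTHER numbers (without index 2): gcd([75, 75]) = 75
New gcd = gcd(g_others, new_val) = gcd(75, 49) = 1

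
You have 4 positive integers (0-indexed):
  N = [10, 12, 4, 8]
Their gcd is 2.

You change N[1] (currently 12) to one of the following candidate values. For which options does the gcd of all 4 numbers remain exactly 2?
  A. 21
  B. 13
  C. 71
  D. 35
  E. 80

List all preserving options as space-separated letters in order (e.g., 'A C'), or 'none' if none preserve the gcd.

Answer: E

Derivation:
Old gcd = 2; gcd of others (without N[1]) = 2
New gcd for candidate v: gcd(2, v). Preserves old gcd iff gcd(2, v) = 2.
  Option A: v=21, gcd(2,21)=1 -> changes
  Option B: v=13, gcd(2,13)=1 -> changes
  Option C: v=71, gcd(2,71)=1 -> changes
  Option D: v=35, gcd(2,35)=1 -> changes
  Option E: v=80, gcd(2,80)=2 -> preserves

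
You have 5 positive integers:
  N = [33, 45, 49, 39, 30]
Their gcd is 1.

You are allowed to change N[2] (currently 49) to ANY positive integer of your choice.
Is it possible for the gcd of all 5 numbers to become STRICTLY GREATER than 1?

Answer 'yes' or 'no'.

Answer: yes

Derivation:
Current gcd = 1
gcd of all OTHER numbers (without N[2]=49): gcd([33, 45, 39, 30]) = 3
The new gcd after any change is gcd(3, new_value).
This can be at most 3.
Since 3 > old gcd 1, the gcd CAN increase (e.g., set N[2] = 3).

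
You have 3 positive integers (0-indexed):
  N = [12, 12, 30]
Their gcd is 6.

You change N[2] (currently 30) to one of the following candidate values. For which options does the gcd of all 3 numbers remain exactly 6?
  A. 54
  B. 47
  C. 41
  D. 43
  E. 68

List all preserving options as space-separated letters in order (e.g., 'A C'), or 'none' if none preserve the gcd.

Answer: A

Derivation:
Old gcd = 6; gcd of others (without N[2]) = 12
New gcd for candidate v: gcd(12, v). Preserves old gcd iff gcd(12, v) = 6.
  Option A: v=54, gcd(12,54)=6 -> preserves
  Option B: v=47, gcd(12,47)=1 -> changes
  Option C: v=41, gcd(12,41)=1 -> changes
  Option D: v=43, gcd(12,43)=1 -> changes
  Option E: v=68, gcd(12,68)=4 -> changes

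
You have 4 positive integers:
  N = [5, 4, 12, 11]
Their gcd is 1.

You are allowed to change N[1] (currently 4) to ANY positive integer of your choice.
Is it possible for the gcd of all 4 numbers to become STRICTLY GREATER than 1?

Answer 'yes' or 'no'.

Answer: no

Derivation:
Current gcd = 1
gcd of all OTHER numbers (without N[1]=4): gcd([5, 12, 11]) = 1
The new gcd after any change is gcd(1, new_value).
This can be at most 1.
Since 1 = old gcd 1, the gcd can only stay the same or decrease.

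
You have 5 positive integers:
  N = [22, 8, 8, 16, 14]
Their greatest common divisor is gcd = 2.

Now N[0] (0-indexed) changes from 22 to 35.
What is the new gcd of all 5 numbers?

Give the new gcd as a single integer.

Answer: 1

Derivation:
Numbers: [22, 8, 8, 16, 14], gcd = 2
Change: index 0, 22 -> 35
gcd of the OTHER numbers (without index 0): gcd([8, 8, 16, 14]) = 2
New gcd = gcd(g_others, new_val) = gcd(2, 35) = 1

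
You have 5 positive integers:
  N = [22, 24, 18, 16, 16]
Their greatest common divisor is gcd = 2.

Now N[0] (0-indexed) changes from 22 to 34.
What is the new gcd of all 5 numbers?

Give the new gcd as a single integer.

Answer: 2

Derivation:
Numbers: [22, 24, 18, 16, 16], gcd = 2
Change: index 0, 22 -> 34
gcd of the OTHER numbers (without index 0): gcd([24, 18, 16, 16]) = 2
New gcd = gcd(g_others, new_val) = gcd(2, 34) = 2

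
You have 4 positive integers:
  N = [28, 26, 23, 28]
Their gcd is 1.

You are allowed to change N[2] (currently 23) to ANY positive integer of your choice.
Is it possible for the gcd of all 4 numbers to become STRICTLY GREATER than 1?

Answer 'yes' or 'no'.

Answer: yes

Derivation:
Current gcd = 1
gcd of all OTHER numbers (without N[2]=23): gcd([28, 26, 28]) = 2
The new gcd after any change is gcd(2, new_value).
This can be at most 2.
Since 2 > old gcd 1, the gcd CAN increase (e.g., set N[2] = 2).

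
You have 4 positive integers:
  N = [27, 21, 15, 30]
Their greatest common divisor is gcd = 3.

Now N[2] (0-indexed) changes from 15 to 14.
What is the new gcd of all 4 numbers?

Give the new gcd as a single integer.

Numbers: [27, 21, 15, 30], gcd = 3
Change: index 2, 15 -> 14
gcd of the OTHER numbers (without index 2): gcd([27, 21, 30]) = 3
New gcd = gcd(g_others, new_val) = gcd(3, 14) = 1

Answer: 1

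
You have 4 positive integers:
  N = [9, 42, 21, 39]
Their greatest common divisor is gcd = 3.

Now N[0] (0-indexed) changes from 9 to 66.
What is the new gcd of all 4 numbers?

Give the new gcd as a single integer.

Answer: 3

Derivation:
Numbers: [9, 42, 21, 39], gcd = 3
Change: index 0, 9 -> 66
gcd of the OTHER numbers (without index 0): gcd([42, 21, 39]) = 3
New gcd = gcd(g_others, new_val) = gcd(3, 66) = 3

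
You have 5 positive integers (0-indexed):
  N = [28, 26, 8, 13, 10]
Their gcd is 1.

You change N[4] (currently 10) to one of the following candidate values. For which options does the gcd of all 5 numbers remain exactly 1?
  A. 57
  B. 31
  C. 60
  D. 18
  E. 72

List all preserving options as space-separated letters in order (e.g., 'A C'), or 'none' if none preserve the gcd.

Answer: A B C D E

Derivation:
Old gcd = 1; gcd of others (without N[4]) = 1
New gcd for candidate v: gcd(1, v). Preserves old gcd iff gcd(1, v) = 1.
  Option A: v=57, gcd(1,57)=1 -> preserves
  Option B: v=31, gcd(1,31)=1 -> preserves
  Option C: v=60, gcd(1,60)=1 -> preserves
  Option D: v=18, gcd(1,18)=1 -> preserves
  Option E: v=72, gcd(1,72)=1 -> preserves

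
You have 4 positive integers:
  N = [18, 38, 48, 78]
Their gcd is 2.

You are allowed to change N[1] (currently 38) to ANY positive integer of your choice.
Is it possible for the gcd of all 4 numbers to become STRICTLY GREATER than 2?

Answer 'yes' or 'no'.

Current gcd = 2
gcd of all OTHER numbers (without N[1]=38): gcd([18, 48, 78]) = 6
The new gcd after any change is gcd(6, new_value).
This can be at most 6.
Since 6 > old gcd 2, the gcd CAN increase (e.g., set N[1] = 6).

Answer: yes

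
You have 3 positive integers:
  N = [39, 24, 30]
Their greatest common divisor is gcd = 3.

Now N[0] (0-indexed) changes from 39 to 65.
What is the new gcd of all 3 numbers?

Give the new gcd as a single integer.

Answer: 1

Derivation:
Numbers: [39, 24, 30], gcd = 3
Change: index 0, 39 -> 65
gcd of the OTHER numbers (without index 0): gcd([24, 30]) = 6
New gcd = gcd(g_others, new_val) = gcd(6, 65) = 1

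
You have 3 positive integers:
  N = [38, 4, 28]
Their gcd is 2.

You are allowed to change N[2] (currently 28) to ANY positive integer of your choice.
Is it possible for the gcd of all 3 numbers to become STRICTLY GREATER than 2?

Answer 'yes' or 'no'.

Current gcd = 2
gcd of all OTHER numbers (without N[2]=28): gcd([38, 4]) = 2
The new gcd after any change is gcd(2, new_value).
This can be at most 2.
Since 2 = old gcd 2, the gcd can only stay the same or decrease.

Answer: no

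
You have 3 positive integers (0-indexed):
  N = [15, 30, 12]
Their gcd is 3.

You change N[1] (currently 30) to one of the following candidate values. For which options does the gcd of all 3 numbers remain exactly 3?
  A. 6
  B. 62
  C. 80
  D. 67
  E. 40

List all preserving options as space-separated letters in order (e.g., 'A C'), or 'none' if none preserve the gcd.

Answer: A

Derivation:
Old gcd = 3; gcd of others (without N[1]) = 3
New gcd for candidate v: gcd(3, v). Preserves old gcd iff gcd(3, v) = 3.
  Option A: v=6, gcd(3,6)=3 -> preserves
  Option B: v=62, gcd(3,62)=1 -> changes
  Option C: v=80, gcd(3,80)=1 -> changes
  Option D: v=67, gcd(3,67)=1 -> changes
  Option E: v=40, gcd(3,40)=1 -> changes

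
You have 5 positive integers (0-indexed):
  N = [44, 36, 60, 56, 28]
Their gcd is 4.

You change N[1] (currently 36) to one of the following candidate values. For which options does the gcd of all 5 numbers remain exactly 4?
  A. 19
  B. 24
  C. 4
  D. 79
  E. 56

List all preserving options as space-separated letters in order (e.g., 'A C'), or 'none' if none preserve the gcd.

Old gcd = 4; gcd of others (without N[1]) = 4
New gcd for candidate v: gcd(4, v). Preserves old gcd iff gcd(4, v) = 4.
  Option A: v=19, gcd(4,19)=1 -> changes
  Option B: v=24, gcd(4,24)=4 -> preserves
  Option C: v=4, gcd(4,4)=4 -> preserves
  Option D: v=79, gcd(4,79)=1 -> changes
  Option E: v=56, gcd(4,56)=4 -> preserves

Answer: B C E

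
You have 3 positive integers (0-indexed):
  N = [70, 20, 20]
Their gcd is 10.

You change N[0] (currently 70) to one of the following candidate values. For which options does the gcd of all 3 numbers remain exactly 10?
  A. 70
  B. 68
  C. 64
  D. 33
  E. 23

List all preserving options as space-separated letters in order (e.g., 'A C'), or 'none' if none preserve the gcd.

Old gcd = 10; gcd of others (without N[0]) = 20
New gcd for candidate v: gcd(20, v). Preserves old gcd iff gcd(20, v) = 10.
  Option A: v=70, gcd(20,70)=10 -> preserves
  Option B: v=68, gcd(20,68)=4 -> changes
  Option C: v=64, gcd(20,64)=4 -> changes
  Option D: v=33, gcd(20,33)=1 -> changes
  Option E: v=23, gcd(20,23)=1 -> changes

Answer: A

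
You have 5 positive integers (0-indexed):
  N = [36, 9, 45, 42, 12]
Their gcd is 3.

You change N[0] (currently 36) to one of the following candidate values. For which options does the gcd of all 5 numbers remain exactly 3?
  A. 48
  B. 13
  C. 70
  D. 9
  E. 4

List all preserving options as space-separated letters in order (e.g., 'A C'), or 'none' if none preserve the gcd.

Old gcd = 3; gcd of others (without N[0]) = 3
New gcd for candidate v: gcd(3, v). Preserves old gcd iff gcd(3, v) = 3.
  Option A: v=48, gcd(3,48)=3 -> preserves
  Option B: v=13, gcd(3,13)=1 -> changes
  Option C: v=70, gcd(3,70)=1 -> changes
  Option D: v=9, gcd(3,9)=3 -> preserves
  Option E: v=4, gcd(3,4)=1 -> changes

Answer: A D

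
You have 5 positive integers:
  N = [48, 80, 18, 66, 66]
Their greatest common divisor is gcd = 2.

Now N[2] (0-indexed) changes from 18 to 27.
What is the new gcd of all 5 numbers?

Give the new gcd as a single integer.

Numbers: [48, 80, 18, 66, 66], gcd = 2
Change: index 2, 18 -> 27
gcd of the OTHER numbers (without index 2): gcd([48, 80, 66, 66]) = 2
New gcd = gcd(g_others, new_val) = gcd(2, 27) = 1

Answer: 1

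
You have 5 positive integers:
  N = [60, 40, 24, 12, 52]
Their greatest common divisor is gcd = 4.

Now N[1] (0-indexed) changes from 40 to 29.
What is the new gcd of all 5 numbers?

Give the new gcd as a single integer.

Answer: 1

Derivation:
Numbers: [60, 40, 24, 12, 52], gcd = 4
Change: index 1, 40 -> 29
gcd of the OTHER numbers (without index 1): gcd([60, 24, 12, 52]) = 4
New gcd = gcd(g_others, new_val) = gcd(4, 29) = 1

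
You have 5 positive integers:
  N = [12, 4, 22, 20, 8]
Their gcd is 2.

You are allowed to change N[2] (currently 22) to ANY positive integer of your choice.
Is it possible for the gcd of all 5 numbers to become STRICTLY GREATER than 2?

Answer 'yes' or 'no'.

Answer: yes

Derivation:
Current gcd = 2
gcd of all OTHER numbers (without N[2]=22): gcd([12, 4, 20, 8]) = 4
The new gcd after any change is gcd(4, new_value).
This can be at most 4.
Since 4 > old gcd 2, the gcd CAN increase (e.g., set N[2] = 4).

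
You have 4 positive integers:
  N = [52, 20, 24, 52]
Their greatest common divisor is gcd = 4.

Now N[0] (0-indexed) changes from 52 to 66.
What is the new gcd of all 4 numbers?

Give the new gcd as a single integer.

Numbers: [52, 20, 24, 52], gcd = 4
Change: index 0, 52 -> 66
gcd of the OTHER numbers (without index 0): gcd([20, 24, 52]) = 4
New gcd = gcd(g_others, new_val) = gcd(4, 66) = 2

Answer: 2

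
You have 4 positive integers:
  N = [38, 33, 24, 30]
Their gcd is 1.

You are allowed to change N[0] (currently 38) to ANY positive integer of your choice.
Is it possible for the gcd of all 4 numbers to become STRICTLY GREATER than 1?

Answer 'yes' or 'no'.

Current gcd = 1
gcd of all OTHER numbers (without N[0]=38): gcd([33, 24, 30]) = 3
The new gcd after any change is gcd(3, new_value).
This can be at most 3.
Since 3 > old gcd 1, the gcd CAN increase (e.g., set N[0] = 3).

Answer: yes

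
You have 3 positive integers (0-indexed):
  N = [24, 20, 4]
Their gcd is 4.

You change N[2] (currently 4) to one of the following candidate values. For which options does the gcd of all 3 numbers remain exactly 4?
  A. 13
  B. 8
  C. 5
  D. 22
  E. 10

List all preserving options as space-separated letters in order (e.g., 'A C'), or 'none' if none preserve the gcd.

Answer: B

Derivation:
Old gcd = 4; gcd of others (without N[2]) = 4
New gcd for candidate v: gcd(4, v). Preserves old gcd iff gcd(4, v) = 4.
  Option A: v=13, gcd(4,13)=1 -> changes
  Option B: v=8, gcd(4,8)=4 -> preserves
  Option C: v=5, gcd(4,5)=1 -> changes
  Option D: v=22, gcd(4,22)=2 -> changes
  Option E: v=10, gcd(4,10)=2 -> changes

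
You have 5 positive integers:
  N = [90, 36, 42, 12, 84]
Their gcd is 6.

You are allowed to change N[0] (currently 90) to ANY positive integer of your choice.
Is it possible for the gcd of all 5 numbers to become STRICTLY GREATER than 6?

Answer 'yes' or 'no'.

Answer: no

Derivation:
Current gcd = 6
gcd of all OTHER numbers (without N[0]=90): gcd([36, 42, 12, 84]) = 6
The new gcd after any change is gcd(6, new_value).
This can be at most 6.
Since 6 = old gcd 6, the gcd can only stay the same or decrease.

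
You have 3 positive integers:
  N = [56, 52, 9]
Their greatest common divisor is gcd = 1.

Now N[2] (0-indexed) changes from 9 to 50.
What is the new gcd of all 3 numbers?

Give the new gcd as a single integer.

Numbers: [56, 52, 9], gcd = 1
Change: index 2, 9 -> 50
gcd of the OTHER numbers (without index 2): gcd([56, 52]) = 4
New gcd = gcd(g_others, new_val) = gcd(4, 50) = 2

Answer: 2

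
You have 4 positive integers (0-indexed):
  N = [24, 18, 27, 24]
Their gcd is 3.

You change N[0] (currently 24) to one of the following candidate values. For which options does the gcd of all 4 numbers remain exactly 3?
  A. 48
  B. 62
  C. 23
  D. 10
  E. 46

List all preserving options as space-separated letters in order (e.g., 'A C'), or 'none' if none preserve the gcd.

Answer: A

Derivation:
Old gcd = 3; gcd of others (without N[0]) = 3
New gcd for candidate v: gcd(3, v). Preserves old gcd iff gcd(3, v) = 3.
  Option A: v=48, gcd(3,48)=3 -> preserves
  Option B: v=62, gcd(3,62)=1 -> changes
  Option C: v=23, gcd(3,23)=1 -> changes
  Option D: v=10, gcd(3,10)=1 -> changes
  Option E: v=46, gcd(3,46)=1 -> changes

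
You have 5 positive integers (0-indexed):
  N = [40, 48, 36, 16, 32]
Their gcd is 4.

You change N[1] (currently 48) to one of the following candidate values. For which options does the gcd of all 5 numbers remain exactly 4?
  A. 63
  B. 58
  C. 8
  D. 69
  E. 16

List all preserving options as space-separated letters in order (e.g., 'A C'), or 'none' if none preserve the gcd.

Old gcd = 4; gcd of others (without N[1]) = 4
New gcd for candidate v: gcd(4, v). Preserves old gcd iff gcd(4, v) = 4.
  Option A: v=63, gcd(4,63)=1 -> changes
  Option B: v=58, gcd(4,58)=2 -> changes
  Option C: v=8, gcd(4,8)=4 -> preserves
  Option D: v=69, gcd(4,69)=1 -> changes
  Option E: v=16, gcd(4,16)=4 -> preserves

Answer: C E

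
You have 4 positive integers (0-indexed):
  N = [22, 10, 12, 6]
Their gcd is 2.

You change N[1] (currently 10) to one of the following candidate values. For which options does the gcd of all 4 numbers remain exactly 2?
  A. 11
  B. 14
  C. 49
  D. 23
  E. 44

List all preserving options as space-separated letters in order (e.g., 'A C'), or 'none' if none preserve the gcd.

Answer: B E

Derivation:
Old gcd = 2; gcd of others (without N[1]) = 2
New gcd for candidate v: gcd(2, v). Preserves old gcd iff gcd(2, v) = 2.
  Option A: v=11, gcd(2,11)=1 -> changes
  Option B: v=14, gcd(2,14)=2 -> preserves
  Option C: v=49, gcd(2,49)=1 -> changes
  Option D: v=23, gcd(2,23)=1 -> changes
  Option E: v=44, gcd(2,44)=2 -> preserves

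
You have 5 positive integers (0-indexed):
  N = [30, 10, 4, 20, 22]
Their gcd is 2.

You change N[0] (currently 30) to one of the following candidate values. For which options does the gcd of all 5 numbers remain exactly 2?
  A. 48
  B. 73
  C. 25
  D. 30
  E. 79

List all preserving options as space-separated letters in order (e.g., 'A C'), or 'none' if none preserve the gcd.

Old gcd = 2; gcd of others (without N[0]) = 2
New gcd for candidate v: gcd(2, v). Preserves old gcd iff gcd(2, v) = 2.
  Option A: v=48, gcd(2,48)=2 -> preserves
  Option B: v=73, gcd(2,73)=1 -> changes
  Option C: v=25, gcd(2,25)=1 -> changes
  Option D: v=30, gcd(2,30)=2 -> preserves
  Option E: v=79, gcd(2,79)=1 -> changes

Answer: A D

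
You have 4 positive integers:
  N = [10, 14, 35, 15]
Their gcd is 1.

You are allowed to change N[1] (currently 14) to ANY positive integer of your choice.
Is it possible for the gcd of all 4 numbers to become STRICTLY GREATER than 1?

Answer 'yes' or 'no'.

Current gcd = 1
gcd of all OTHER numbers (without N[1]=14): gcd([10, 35, 15]) = 5
The new gcd after any change is gcd(5, new_value).
This can be at most 5.
Since 5 > old gcd 1, the gcd CAN increase (e.g., set N[1] = 5).

Answer: yes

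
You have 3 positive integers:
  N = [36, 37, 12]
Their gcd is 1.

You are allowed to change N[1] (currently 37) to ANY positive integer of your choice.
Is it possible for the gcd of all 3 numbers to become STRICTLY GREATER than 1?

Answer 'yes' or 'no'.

Current gcd = 1
gcd of all OTHER numbers (without N[1]=37): gcd([36, 12]) = 12
The new gcd after any change is gcd(12, new_value).
This can be at most 12.
Since 12 > old gcd 1, the gcd CAN increase (e.g., set N[1] = 12).

Answer: yes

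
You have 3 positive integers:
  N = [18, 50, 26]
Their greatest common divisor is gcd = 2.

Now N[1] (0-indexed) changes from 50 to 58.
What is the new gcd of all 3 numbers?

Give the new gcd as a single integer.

Numbers: [18, 50, 26], gcd = 2
Change: index 1, 50 -> 58
gcd of the OTHER numbers (without index 1): gcd([18, 26]) = 2
New gcd = gcd(g_others, new_val) = gcd(2, 58) = 2

Answer: 2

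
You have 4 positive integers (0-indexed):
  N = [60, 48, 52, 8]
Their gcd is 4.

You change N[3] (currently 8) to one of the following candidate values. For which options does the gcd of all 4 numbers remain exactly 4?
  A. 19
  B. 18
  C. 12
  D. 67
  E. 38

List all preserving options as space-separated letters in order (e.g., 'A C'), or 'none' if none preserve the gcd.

Answer: C

Derivation:
Old gcd = 4; gcd of others (without N[3]) = 4
New gcd for candidate v: gcd(4, v). Preserves old gcd iff gcd(4, v) = 4.
  Option A: v=19, gcd(4,19)=1 -> changes
  Option B: v=18, gcd(4,18)=2 -> changes
  Option C: v=12, gcd(4,12)=4 -> preserves
  Option D: v=67, gcd(4,67)=1 -> changes
  Option E: v=38, gcd(4,38)=2 -> changes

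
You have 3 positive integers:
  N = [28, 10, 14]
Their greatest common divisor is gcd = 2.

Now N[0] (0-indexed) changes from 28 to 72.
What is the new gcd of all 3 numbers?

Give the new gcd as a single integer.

Answer: 2

Derivation:
Numbers: [28, 10, 14], gcd = 2
Change: index 0, 28 -> 72
gcd of the OTHER numbers (without index 0): gcd([10, 14]) = 2
New gcd = gcd(g_others, new_val) = gcd(2, 72) = 2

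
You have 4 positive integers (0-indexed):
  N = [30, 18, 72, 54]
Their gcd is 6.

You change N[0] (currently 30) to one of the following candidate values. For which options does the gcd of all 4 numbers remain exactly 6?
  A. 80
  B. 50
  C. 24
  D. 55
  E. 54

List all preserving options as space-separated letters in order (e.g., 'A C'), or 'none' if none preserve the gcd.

Old gcd = 6; gcd of others (without N[0]) = 18
New gcd for candidate v: gcd(18, v). Preserves old gcd iff gcd(18, v) = 6.
  Option A: v=80, gcd(18,80)=2 -> changes
  Option B: v=50, gcd(18,50)=2 -> changes
  Option C: v=24, gcd(18,24)=6 -> preserves
  Option D: v=55, gcd(18,55)=1 -> changes
  Option E: v=54, gcd(18,54)=18 -> changes

Answer: C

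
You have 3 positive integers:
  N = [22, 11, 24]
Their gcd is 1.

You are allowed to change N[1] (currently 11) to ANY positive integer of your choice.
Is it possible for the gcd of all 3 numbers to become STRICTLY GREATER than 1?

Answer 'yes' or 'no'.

Answer: yes

Derivation:
Current gcd = 1
gcd of all OTHER numbers (without N[1]=11): gcd([22, 24]) = 2
The new gcd after any change is gcd(2, new_value).
This can be at most 2.
Since 2 > old gcd 1, the gcd CAN increase (e.g., set N[1] = 2).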